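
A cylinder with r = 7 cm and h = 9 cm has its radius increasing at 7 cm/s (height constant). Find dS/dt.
322π cm²/s

S = 2πrh + 2πr² (lateral + bases)
dS/dt = (2πh + 4πr)·dr/dt = (2π·9 + 4π·7)·7
= 322π cm²/s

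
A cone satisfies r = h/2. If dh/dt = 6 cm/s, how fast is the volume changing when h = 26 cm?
1014π cm³/s

V = (1/3)π(h/2)²h = πh³/12
dV/dt = πh²/4 · 6
At h = 26: dV/dt = 1014π cm³/s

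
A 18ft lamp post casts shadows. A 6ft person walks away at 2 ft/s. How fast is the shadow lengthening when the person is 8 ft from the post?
1 ft/s

By similar triangles: 18/(x+s) = 6/s
Solving: s = 6x/12
ds/dt = 6/12 · dx/dt = 1/2 · 2 = 1 ft/s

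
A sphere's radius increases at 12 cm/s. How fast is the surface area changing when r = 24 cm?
2304π cm²/s

S = 4πr²
dS/dt = dS/dr · dr/dt = 8πr · 12
At r = 24: dS/dt = 2304π cm²/s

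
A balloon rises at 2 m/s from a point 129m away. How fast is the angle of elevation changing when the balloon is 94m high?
0.010127 rad/s

tan(θ) = y/129
sec²(θ) · dθ/dt = (1/129) · dy/dt
dθ/dt = cos²(θ)/129 · 2 = 129/(129² + 94²) · 2
dθ/dt = 0.010127 rad/s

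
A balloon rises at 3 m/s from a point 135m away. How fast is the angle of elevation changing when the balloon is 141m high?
0.010628 rad/s

tan(θ) = y/135
sec²(θ) · dθ/dt = (1/135) · dy/dt
dθ/dt = cos²(θ)/135 · 3 = 135/(135² + 141²) · 3
dθ/dt = 0.010628 rad/s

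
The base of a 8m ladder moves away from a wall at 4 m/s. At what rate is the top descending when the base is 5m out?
20√39/39 ≈ 3.203 m/s

x² + y² = 8²
2x·dx/dt + 2y·dy/dt = 0
dy/dt = -x/y · dx/dt = -5/√39 · 4 = -20√39/39 m/s
The top is descending at 20√39/39 ≈ 3.203 m/s.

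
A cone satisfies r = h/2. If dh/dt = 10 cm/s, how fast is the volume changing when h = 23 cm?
2645π/2 cm³/s

V = (1/3)π(h/2)²h = πh³/12
dV/dt = πh²/4 · 10
At h = 23: dV/dt = 2645π/2 cm³/s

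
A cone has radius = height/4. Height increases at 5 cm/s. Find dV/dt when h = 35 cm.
6125π/16 cm³/s

V = (1/3)π(h/4)²h = πh³/48
dV/dt = πh²/16 · 5
At h = 35: dV/dt = 6125π/16 cm³/s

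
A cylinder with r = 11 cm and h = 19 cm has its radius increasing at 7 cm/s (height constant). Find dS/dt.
574π cm²/s

S = 2πrh + 2πr² (lateral + bases)
dS/dt = (2πh + 4πr)·dr/dt = (2π·19 + 4π·11)·7
= 574π cm²/s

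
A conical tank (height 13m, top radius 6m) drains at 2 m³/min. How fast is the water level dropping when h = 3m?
169/(162π) ≈ 0.3321 m/min

r/h = 6/13, so r = (6/13)h
V = (1/3)πr²h = (1/3)π((6/13)h)²h = (12/169)πh³
dV/dh = (36/169)πh²
dh/dt = (dV/dt)/(dV/dh) = -2/((36/169)π·3²) = -169/(162π) m/min
The level is dropping at 169/(162π) ≈ 0.3321 m/min.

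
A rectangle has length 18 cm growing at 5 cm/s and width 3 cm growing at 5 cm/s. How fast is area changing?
105 cm²/s

A = lw
dA/dt = w·dl/dt + l·dw/dt = 3·5 + 18·5 = 105 cm²/s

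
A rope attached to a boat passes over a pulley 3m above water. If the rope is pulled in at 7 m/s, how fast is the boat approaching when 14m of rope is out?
98√187/187 ≈ 7.166 m/s

rope² = x² + 3²
x = √(14² - 3²) = √187
dx/dt = (rope/x) · d(rope)/dt = (14/√187) · (-7) = -98√187/187 m/s
The boat approaches at 98√187/187 ≈ 7.166 m/s.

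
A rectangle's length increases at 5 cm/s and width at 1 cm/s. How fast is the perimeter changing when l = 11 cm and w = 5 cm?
12 cm/s

P = 2(l + w)
dP/dt = 2(dl/dt + dw/dt) = 2(5 + 1) = 12 cm/s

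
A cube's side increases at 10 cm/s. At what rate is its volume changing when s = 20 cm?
12000 cm³/s

V = s³
dV/dt = 3s² · ds/dt = 3·20²·10 = 12000 cm³/s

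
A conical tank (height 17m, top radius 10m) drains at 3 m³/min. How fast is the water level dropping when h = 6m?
289/(1200π) ≈ 0.07666 m/min

r/h = 10/17, so r = (10/17)h
V = (1/3)πr²h = (1/3)π((10/17)h)²h = (100/867)πh³
dV/dh = (100/289)πh²
dh/dt = (dV/dt)/(dV/dh) = -3/((100/289)π·6²) = -289/(1200π) m/min
The level is dropping at 289/(1200π) ≈ 0.07666 m/min.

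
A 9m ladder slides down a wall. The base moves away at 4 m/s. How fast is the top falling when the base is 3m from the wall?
√2 ≈ 1.414 m/s

x² + y² = 9²
2x·dx/dt + 2y·dy/dt = 0
dy/dt = -x/y · dx/dt = -3/(6√2) · 4 = -√2 m/s
The top is descending at √2 ≈ 1.414 m/s.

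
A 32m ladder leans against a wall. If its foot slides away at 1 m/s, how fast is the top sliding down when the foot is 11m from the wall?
11√903/903 ≈ 0.3661 m/s

x² + y² = 32²
2x·dx/dt + 2y·dy/dt = 0
dy/dt = -x/y · dx/dt = -11/√903 · 1 = -11√903/903 m/s
The top is descending at 11√903/903 ≈ 0.3661 m/s.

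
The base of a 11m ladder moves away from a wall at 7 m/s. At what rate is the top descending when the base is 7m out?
49√2/12 ≈ 5.775 m/s

x² + y² = 11²
2x·dx/dt + 2y·dy/dt = 0
dy/dt = -x/y · dx/dt = -7/(6√2) · 7 = -49√2/12 m/s
The top is descending at 49√2/12 ≈ 5.775 m/s.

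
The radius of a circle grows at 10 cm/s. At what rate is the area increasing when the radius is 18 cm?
360π cm²/s

A = πr²
dA/dt = 2πr · dr/dt = 2π(18)(10) = 360π cm²/s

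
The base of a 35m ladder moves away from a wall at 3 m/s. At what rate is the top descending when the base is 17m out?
17√26/52 ≈ 1.667 m/s

x² + y² = 35²
2x·dx/dt + 2y·dy/dt = 0
dy/dt = -x/y · dx/dt = -17/(6√26) · 3 = -17√26/52 m/s
The top is descending at 17√26/52 ≈ 1.667 m/s.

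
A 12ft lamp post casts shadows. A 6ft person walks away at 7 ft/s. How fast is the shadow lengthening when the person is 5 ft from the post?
7 ft/s

By similar triangles: 12/(x+s) = 6/s
Solving: s = 6x/6
ds/dt = 6/6 · dx/dt = 1 · 7 = 7 ft/s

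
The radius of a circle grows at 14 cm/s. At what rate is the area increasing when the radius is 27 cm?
756π cm²/s

A = πr²
dA/dt = 2πr · dr/dt = 2π(27)(14) = 756π cm²/s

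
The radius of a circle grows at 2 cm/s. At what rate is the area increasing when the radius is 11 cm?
44π cm²/s

A = πr²
dA/dt = 2πr · dr/dt = 2π(11)(2) = 44π cm²/s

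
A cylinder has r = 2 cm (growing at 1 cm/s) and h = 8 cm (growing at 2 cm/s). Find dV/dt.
40π cm³/s

V = πr²h
dV/dt = 2πrh·dr/dt + πr²·dh/dt
= 2π(2)(8)(1) + π(2)²(2)
= 40π cm³/s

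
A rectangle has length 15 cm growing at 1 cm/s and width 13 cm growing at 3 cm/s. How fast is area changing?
58 cm²/s

A = lw
dA/dt = w·dl/dt + l·dw/dt = 13·1 + 15·3 = 58 cm²/s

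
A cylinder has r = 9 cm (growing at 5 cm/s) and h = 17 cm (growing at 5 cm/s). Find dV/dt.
1935π cm³/s

V = πr²h
dV/dt = 2πrh·dr/dt + πr²·dh/dt
= 2π(9)(17)(5) + π(9)²(5)
= 1935π cm³/s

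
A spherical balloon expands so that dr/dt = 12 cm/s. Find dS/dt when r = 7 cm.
672π cm²/s

S = 4πr²
dS/dt = dS/dr · dr/dt = 8πr · 12
At r = 7: dS/dt = 672π cm²/s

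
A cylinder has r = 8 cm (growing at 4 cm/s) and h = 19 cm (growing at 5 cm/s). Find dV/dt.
1536π cm³/s

V = πr²h
dV/dt = 2πrh·dr/dt + πr²·dh/dt
= 2π(8)(19)(4) + π(8)²(5)
= 1536π cm³/s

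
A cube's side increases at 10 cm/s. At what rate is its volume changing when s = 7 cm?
1470 cm³/s

V = s³
dV/dt = 3s² · ds/dt = 3·7²·10 = 1470 cm³/s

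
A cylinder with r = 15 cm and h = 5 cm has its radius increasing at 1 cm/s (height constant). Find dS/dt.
70π cm²/s

S = 2πrh + 2πr² (lateral + bases)
dS/dt = (2πh + 4πr)·dr/dt = (2π·5 + 4π·15)·1
= 70π cm²/s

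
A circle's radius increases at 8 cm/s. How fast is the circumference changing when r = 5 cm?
16π cm/s

C = 2πr
dC/dt = 2π · dr/dt = 2π · 8 = 16π cm/s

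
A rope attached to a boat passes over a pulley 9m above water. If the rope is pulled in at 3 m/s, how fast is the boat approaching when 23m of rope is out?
69√7/56 ≈ 3.26 m/s

rope² = x² + 9²
x = √(23² - 9²) = 8√7
dx/dt = (rope/x) · d(rope)/dt = (23/(8√7)) · (-3) = -69√7/56 m/s
The boat approaches at 69√7/56 ≈ 3.26 m/s.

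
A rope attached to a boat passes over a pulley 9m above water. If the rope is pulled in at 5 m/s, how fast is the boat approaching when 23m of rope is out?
115√7/56 ≈ 5.433 m/s

rope² = x² + 9²
x = √(23² - 9²) = 8√7
dx/dt = (rope/x) · d(rope)/dt = (23/(8√7)) · (-5) = -115√7/56 m/s
The boat approaches at 115√7/56 ≈ 5.433 m/s.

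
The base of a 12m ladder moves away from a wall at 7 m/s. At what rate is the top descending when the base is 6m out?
7√3/3 ≈ 4.041 m/s

x² + y² = 12²
2x·dx/dt + 2y·dy/dt = 0
dy/dt = -x/y · dx/dt = -6/(6√3) · 7 = -7√3/3 m/s
The top is descending at 7√3/3 ≈ 4.041 m/s.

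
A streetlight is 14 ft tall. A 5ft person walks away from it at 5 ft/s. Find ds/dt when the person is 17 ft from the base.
25/9 ft/s

By similar triangles: 14/(x+s) = 5/s
Solving: s = 5x/9
ds/dt = 5/9 · dx/dt = 5/9 · 5 = 25/9 ft/s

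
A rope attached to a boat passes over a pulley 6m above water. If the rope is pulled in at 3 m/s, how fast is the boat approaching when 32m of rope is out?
48√247/247 ≈ 3.054 m/s

rope² = x² + 6²
x = √(32² - 6²) = 2√247
dx/dt = (rope/x) · d(rope)/dt = (32/(2√247)) · (-3) = -48√247/247 m/s
The boat approaches at 48√247/247 ≈ 3.054 m/s.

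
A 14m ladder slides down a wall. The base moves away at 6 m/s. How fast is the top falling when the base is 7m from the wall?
2√3 ≈ 3.464 m/s

x² + y² = 14²
2x·dx/dt + 2y·dy/dt = 0
dy/dt = -x/y · dx/dt = -7/(7√3) · 6 = -2√3 m/s
The top is descending at 2√3 ≈ 3.464 m/s.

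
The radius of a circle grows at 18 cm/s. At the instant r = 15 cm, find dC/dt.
36π cm/s

C = 2πr
dC/dt = 2π · dr/dt = 2π · 18 = 36π cm/s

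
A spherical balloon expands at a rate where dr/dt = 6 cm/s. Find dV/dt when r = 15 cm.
5400π cm³/s

V = (4/3)πr³
dV/dt = dV/dr · dr/dt = 4πr² · 6
At r = 15: dV/dt = 5400π cm³/s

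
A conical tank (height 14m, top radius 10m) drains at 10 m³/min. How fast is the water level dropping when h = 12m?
49/(360π) ≈ 0.04333 m/min

r/h = 10/14, so r = (5/7)h
V = (1/3)πr²h = (1/3)π((5/7)h)²h = (25/147)πh³
dV/dh = (25/49)πh²
dh/dt = (dV/dt)/(dV/dh) = -10/((25/49)π·12²) = -49/(360π) m/min
The level is dropping at 49/(360π) ≈ 0.04333 m/min.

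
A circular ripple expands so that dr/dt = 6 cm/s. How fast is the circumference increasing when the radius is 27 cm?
12π cm/s

C = 2πr
dC/dt = 2π · dr/dt = 2π · 6 = 12π cm/s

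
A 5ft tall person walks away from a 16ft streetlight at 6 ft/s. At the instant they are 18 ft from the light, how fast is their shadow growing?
30/11 ft/s

By similar triangles: 16/(x+s) = 5/s
Solving: s = 5x/11
ds/dt = 5/11 · dx/dt = 5/11 · 6 = 30/11 ft/s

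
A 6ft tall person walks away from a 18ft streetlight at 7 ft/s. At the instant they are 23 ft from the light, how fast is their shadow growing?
7/2 ft/s

By similar triangles: 18/(x+s) = 6/s
Solving: s = 6x/12
ds/dt = 6/12 · dx/dt = 1/2 · 7 = 7/2 ft/s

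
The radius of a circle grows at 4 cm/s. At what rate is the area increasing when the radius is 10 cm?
80π cm²/s

A = πr²
dA/dt = 2πr · dr/dt = 2π(10)(4) = 80π cm²/s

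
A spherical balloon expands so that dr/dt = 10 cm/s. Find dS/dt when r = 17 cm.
1360π cm²/s

S = 4πr²
dS/dt = dS/dr · dr/dt = 8πr · 10
At r = 17: dS/dt = 1360π cm²/s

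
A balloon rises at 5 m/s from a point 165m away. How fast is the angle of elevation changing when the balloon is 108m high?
0.021214 rad/s

tan(θ) = y/165
sec²(θ) · dθ/dt = (1/165) · dy/dt
dθ/dt = cos²(θ)/165 · 5 = 165/(165² + 108²) · 5
dθ/dt = 0.021214 rad/s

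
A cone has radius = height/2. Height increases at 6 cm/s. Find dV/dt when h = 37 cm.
4107π/2 cm³/s

V = (1/3)π(h/2)²h = πh³/12
dV/dt = πh²/4 · 6
At h = 37: dV/dt = 4107π/2 cm³/s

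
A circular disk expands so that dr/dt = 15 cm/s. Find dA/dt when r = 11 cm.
330π cm²/s

A = πr²
dA/dt = 2πr · dr/dt = 2π(11)(15) = 330π cm²/s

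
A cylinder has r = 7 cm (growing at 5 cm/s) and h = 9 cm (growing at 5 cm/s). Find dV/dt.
875π cm³/s

V = πr²h
dV/dt = 2πrh·dr/dt + πr²·dh/dt
= 2π(7)(9)(5) + π(7)²(5)
= 875π cm³/s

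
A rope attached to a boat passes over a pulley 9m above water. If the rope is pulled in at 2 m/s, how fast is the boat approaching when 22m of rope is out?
44√403/403 ≈ 2.192 m/s

rope² = x² + 9²
x = √(22² - 9²) = √403
dx/dt = (rope/x) · d(rope)/dt = (22/√403) · (-2) = -44√403/403 m/s
The boat approaches at 44√403/403 ≈ 2.192 m/s.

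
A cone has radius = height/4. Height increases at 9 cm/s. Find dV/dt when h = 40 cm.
900π cm³/s

V = (1/3)π(h/4)²h = πh³/48
dV/dt = πh²/16 · 9
At h = 40: dV/dt = 900π cm³/s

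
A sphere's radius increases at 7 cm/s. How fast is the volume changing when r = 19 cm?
10108π cm³/s

V = (4/3)πr³
dV/dt = dV/dr · dr/dt = 4πr² · 7
At r = 19: dV/dt = 10108π cm³/s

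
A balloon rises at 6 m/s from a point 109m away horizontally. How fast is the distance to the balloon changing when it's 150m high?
900√34381/34381 ≈ 4.854 m/s

z² = 109² + y²
z = √(109² + 150²) = √34381
dz/dt = y/z · dy/dt = 150/√34381 · 6 = 900√34381/34381 ≈ 4.854 m/s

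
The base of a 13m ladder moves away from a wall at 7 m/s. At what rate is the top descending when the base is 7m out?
49√30/60 ≈ 4.473 m/s

x² + y² = 13²
2x·dx/dt + 2y·dy/dt = 0
dy/dt = -x/y · dx/dt = -7/(2√30) · 7 = -49√30/60 m/s
The top is descending at 49√30/60 ≈ 4.473 m/s.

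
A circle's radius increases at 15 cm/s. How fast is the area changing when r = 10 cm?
300π cm²/s

A = πr²
dA/dt = 2πr · dr/dt = 2π(10)(15) = 300π cm²/s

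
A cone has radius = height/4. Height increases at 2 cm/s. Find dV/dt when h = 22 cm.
121π/2 cm³/s

V = (1/3)π(h/4)²h = πh³/48
dV/dt = πh²/16 · 2
At h = 22: dV/dt = 121π/2 cm³/s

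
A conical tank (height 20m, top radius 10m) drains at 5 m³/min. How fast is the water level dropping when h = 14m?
5/(49π) ≈ 0.03248 m/min

r/h = 10/20, so r = (1/2)h
V = (1/3)πr²h = (1/3)π((1/2)h)²h = (1/12)πh³
dV/dh = (1/4)πh²
dh/dt = (dV/dt)/(dV/dh) = -5/((1/4)π·14²) = -5/(49π) m/min
The level is dropping at 5/(49π) ≈ 0.03248 m/min.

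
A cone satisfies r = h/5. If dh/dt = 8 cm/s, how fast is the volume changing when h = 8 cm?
512π/25 cm³/s

V = (1/3)π(h/5)²h = πh³/75
dV/dt = πh²/25 · 8
At h = 8: dV/dt = 512π/25 cm³/s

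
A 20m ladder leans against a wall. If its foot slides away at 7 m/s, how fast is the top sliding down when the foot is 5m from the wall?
7√15/15 ≈ 1.807 m/s

x² + y² = 20²
2x·dx/dt + 2y·dy/dt = 0
dy/dt = -x/y · dx/dt = -5/(5√15) · 7 = -7√15/15 m/s
The top is descending at 7√15/15 ≈ 1.807 m/s.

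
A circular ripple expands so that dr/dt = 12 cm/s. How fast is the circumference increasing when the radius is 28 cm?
24π cm/s

C = 2πr
dC/dt = 2π · dr/dt = 2π · 12 = 24π cm/s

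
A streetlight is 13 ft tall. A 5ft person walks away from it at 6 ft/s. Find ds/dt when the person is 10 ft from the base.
15/4 ft/s

By similar triangles: 13/(x+s) = 5/s
Solving: s = 5x/8
ds/dt = 5/8 · dx/dt = 5/8 · 6 = 15/4 ft/s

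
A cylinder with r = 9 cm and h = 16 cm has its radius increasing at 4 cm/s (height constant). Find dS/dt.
272π cm²/s

S = 2πrh + 2πr² (lateral + bases)
dS/dt = (2πh + 4πr)·dr/dt = (2π·16 + 4π·9)·4
= 272π cm²/s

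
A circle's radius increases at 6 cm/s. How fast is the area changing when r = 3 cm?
36π cm²/s

A = πr²
dA/dt = 2πr · dr/dt = 2π(3)(6) = 36π cm²/s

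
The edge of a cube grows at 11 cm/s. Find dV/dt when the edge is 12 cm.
4752 cm³/s

V = s³
dV/dt = 3s² · ds/dt = 3·12²·11 = 4752 cm³/s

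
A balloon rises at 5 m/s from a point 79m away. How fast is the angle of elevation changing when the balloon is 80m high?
0.031248 rad/s

tan(θ) = y/79
sec²(θ) · dθ/dt = (1/79) · dy/dt
dθ/dt = cos²(θ)/79 · 5 = 79/(79² + 80²) · 5
dθ/dt = 0.031248 rad/s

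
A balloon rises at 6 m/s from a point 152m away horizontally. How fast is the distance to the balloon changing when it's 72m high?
27√442/221 ≈ 2.569 m/s

z² = 152² + y²
z = √(152² + 72²) = 8√442
dz/dt = y/z · dy/dt = 72/(8√442) · 6 = 27√442/221 ≈ 2.569 m/s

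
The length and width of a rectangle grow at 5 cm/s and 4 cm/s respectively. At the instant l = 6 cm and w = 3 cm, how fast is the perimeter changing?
18 cm/s

P = 2(l + w)
dP/dt = 2(dl/dt + dw/dt) = 2(5 + 4) = 18 cm/s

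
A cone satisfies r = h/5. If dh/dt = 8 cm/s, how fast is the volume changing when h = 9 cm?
648π/25 cm³/s

V = (1/3)π(h/5)²h = πh³/75
dV/dt = πh²/25 · 8
At h = 9: dV/dt = 648π/25 cm³/s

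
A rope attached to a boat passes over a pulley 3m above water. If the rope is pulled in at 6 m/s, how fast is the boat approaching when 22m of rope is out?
132√19/95 ≈ 6.057 m/s

rope² = x² + 3²
x = √(22² - 3²) = 5√19
dx/dt = (rope/x) · d(rope)/dt = (22/(5√19)) · (-6) = -132√19/95 m/s
The boat approaches at 132√19/95 ≈ 6.057 m/s.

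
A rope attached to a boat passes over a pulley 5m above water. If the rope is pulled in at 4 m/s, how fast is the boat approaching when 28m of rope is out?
112√759/759 ≈ 4.065 m/s

rope² = x² + 5²
x = √(28² - 5²) = √759
dx/dt = (rope/x) · d(rope)/dt = (28/√759) · (-4) = -112√759/759 m/s
The boat approaches at 112√759/759 ≈ 4.065 m/s.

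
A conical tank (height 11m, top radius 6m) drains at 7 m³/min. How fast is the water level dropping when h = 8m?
847/(2304π) ≈ 0.117 m/min

r/h = 6/11, so r = (6/11)h
V = (1/3)πr²h = (1/3)π((6/11)h)²h = (12/121)πh³
dV/dh = (36/121)πh²
dh/dt = (dV/dt)/(dV/dh) = -7/((36/121)π·8²) = -847/(2304π) m/min
The level is dropping at 847/(2304π) ≈ 0.117 m/min.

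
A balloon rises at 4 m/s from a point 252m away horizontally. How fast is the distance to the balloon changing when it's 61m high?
244√2689/13445 ≈ 0.9411 m/s

z² = 252² + y²
z = √(252² + 61²) = 5√2689
dz/dt = y/z · dy/dt = 61/(5√2689) · 4 = 244√2689/13445 ≈ 0.9411 m/s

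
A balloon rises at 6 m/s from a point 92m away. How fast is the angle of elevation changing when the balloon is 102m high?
0.029256 rad/s

tan(θ) = y/92
sec²(θ) · dθ/dt = (1/92) · dy/dt
dθ/dt = cos²(θ)/92 · 6 = 92/(92² + 102²) · 6
dθ/dt = 0.029256 rad/s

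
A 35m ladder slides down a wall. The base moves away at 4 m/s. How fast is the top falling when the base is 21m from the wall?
3 m/s

x² + y² = 35²
2x·dx/dt + 2y·dy/dt = 0
dy/dt = -x/y · dx/dt = -21/28 · 4 = -3 m/s
The top is descending at 3 m/s.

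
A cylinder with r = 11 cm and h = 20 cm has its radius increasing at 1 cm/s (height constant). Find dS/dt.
84π cm²/s

S = 2πrh + 2πr² (lateral + bases)
dS/dt = (2πh + 4πr)·dr/dt = (2π·20 + 4π·11)·1
= 84π cm²/s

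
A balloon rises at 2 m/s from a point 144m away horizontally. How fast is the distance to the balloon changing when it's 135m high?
30√481/481 ≈ 1.368 m/s

z² = 144² + y²
z = √(144² + 135²) = 9√481
dz/dt = y/z · dy/dt = 135/(9√481) · 2 = 30√481/481 ≈ 1.368 m/s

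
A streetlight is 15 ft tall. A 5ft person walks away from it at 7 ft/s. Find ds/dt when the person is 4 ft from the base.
7/2 ft/s

By similar triangles: 15/(x+s) = 5/s
Solving: s = 5x/10
ds/dt = 5/10 · dx/dt = 1/2 · 7 = 7/2 ft/s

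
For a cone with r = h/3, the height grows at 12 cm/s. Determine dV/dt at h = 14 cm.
784π/3 cm³/s

V = (1/3)π(h/3)²h = πh³/27
dV/dt = πh²/9 · 12
At h = 14: dV/dt = 784π/3 cm³/s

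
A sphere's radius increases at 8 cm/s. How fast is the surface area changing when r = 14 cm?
896π cm²/s

S = 4πr²
dS/dt = dS/dr · dr/dt = 8πr · 8
At r = 14: dS/dt = 896π cm²/s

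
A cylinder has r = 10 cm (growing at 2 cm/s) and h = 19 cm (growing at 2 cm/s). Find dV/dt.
960π cm³/s

V = πr²h
dV/dt = 2πrh·dr/dt + πr²·dh/dt
= 2π(10)(19)(2) + π(10)²(2)
= 960π cm³/s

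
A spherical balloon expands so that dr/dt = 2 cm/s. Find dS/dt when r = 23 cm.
368π cm²/s

S = 4πr²
dS/dt = dS/dr · dr/dt = 8πr · 2
At r = 23: dS/dt = 368π cm²/s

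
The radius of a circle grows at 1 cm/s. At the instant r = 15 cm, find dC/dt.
2π cm/s

C = 2πr
dC/dt = 2π · dr/dt = 2π · 1 = 2π cm/s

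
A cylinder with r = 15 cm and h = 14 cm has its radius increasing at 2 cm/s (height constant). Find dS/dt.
176π cm²/s

S = 2πrh + 2πr² (lateral + bases)
dS/dt = (2πh + 4πr)·dr/dt = (2π·14 + 4π·15)·2
= 176π cm²/s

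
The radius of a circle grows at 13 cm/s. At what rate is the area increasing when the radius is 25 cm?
650π cm²/s

A = πr²
dA/dt = 2πr · dr/dt = 2π(25)(13) = 650π cm²/s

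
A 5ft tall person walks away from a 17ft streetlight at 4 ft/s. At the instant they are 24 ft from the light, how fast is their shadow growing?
5/3 ft/s

By similar triangles: 17/(x+s) = 5/s
Solving: s = 5x/12
ds/dt = 5/12 · dx/dt = 5/12 · 4 = 5/3 ft/s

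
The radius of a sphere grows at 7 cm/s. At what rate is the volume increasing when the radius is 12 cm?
4032π cm³/s

V = (4/3)πr³
dV/dt = dV/dr · dr/dt = 4πr² · 7
At r = 12: dV/dt = 4032π cm³/s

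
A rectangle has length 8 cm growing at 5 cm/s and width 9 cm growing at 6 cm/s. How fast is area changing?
93 cm²/s

A = lw
dA/dt = w·dl/dt + l·dw/dt = 9·5 + 8·6 = 93 cm²/s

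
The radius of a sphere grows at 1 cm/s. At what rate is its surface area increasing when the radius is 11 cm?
88π cm²/s

S = 4πr²
dS/dt = dS/dr · dr/dt = 8πr · 1
At r = 11: dS/dt = 88π cm²/s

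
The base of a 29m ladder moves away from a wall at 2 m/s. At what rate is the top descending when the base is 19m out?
19√30/60 ≈ 1.734 m/s

x² + y² = 29²
2x·dx/dt + 2y·dy/dt = 0
dy/dt = -x/y · dx/dt = -19/(4√30) · 2 = -19√30/60 m/s
The top is descending at 19√30/60 ≈ 1.734 m/s.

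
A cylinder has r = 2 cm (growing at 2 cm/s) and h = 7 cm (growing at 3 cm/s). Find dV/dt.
68π cm³/s

V = πr²h
dV/dt = 2πrh·dr/dt + πr²·dh/dt
= 2π(2)(7)(2) + π(2)²(3)
= 68π cm³/s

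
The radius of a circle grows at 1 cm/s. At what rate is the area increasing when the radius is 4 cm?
8π cm²/s

A = πr²
dA/dt = 2πr · dr/dt = 2π(4)(1) = 8π cm²/s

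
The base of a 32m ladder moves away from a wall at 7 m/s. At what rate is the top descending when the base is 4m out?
√7/3 ≈ 0.8819 m/s

x² + y² = 32²
2x·dx/dt + 2y·dy/dt = 0
dy/dt = -x/y · dx/dt = -4/(12√7) · 7 = -√7/3 m/s
The top is descending at √7/3 ≈ 0.8819 m/s.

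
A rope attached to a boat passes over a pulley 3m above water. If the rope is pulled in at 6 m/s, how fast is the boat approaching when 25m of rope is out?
75√154/154 ≈ 6.044 m/s

rope² = x² + 3²
x = √(25² - 3²) = 2√154
dx/dt = (rope/x) · d(rope)/dt = (25/(2√154)) · (-6) = -75√154/154 m/s
The boat approaches at 75√154/154 ≈ 6.044 m/s.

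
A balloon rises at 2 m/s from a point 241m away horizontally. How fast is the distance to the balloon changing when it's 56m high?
112√61217/61217 ≈ 0.4527 m/s

z² = 241² + y²
z = √(241² + 56²) = √61217
dz/dt = y/z · dy/dt = 56/√61217 · 2 = 112√61217/61217 ≈ 0.4527 m/s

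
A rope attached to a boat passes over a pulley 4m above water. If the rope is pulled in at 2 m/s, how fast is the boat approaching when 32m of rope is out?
16√7/21 ≈ 2.016 m/s

rope² = x² + 4²
x = √(32² - 4²) = 12√7
dx/dt = (rope/x) · d(rope)/dt = (32/(12√7)) · (-2) = -16√7/21 m/s
The boat approaches at 16√7/21 ≈ 2.016 m/s.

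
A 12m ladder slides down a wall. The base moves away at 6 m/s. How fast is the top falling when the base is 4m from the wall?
3√2/2 ≈ 2.121 m/s

x² + y² = 12²
2x·dx/dt + 2y·dy/dt = 0
dy/dt = -x/y · dx/dt = -4/(8√2) · 6 = -3√2/2 m/s
The top is descending at 3√2/2 ≈ 2.121 m/s.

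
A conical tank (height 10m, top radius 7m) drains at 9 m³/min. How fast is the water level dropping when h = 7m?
900/(2401π) ≈ 0.1193 m/min

r/h = 7/10, so r = (7/10)h
V = (1/3)πr²h = (1/3)π((7/10)h)²h = (49/300)πh³
dV/dh = (49/100)πh²
dh/dt = (dV/dt)/(dV/dh) = -9/((49/100)π·7²) = -900/(2401π) m/min
The level is dropping at 900/(2401π) ≈ 0.1193 m/min.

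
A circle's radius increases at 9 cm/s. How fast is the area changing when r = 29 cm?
522π cm²/s

A = πr²
dA/dt = 2πr · dr/dt = 2π(29)(9) = 522π cm²/s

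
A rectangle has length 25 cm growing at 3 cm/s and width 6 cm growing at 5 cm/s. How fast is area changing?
143 cm²/s

A = lw
dA/dt = w·dl/dt + l·dw/dt = 6·3 + 25·5 = 143 cm²/s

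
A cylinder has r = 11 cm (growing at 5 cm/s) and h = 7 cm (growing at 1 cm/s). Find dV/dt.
891π cm³/s

V = πr²h
dV/dt = 2πrh·dr/dt + πr²·dh/dt
= 2π(11)(7)(5) + π(11)²(1)
= 891π cm³/s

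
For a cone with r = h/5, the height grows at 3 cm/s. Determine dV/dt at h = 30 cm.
108π cm³/s

V = (1/3)π(h/5)²h = πh³/75
dV/dt = πh²/25 · 3
At h = 30: dV/dt = 108π cm³/s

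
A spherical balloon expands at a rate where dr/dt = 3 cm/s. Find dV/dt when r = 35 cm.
14700π cm³/s

V = (4/3)πr³
dV/dt = dV/dr · dr/dt = 4πr² · 3
At r = 35: dV/dt = 14700π cm³/s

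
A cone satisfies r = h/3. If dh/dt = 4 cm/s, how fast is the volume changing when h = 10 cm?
400π/9 cm³/s

V = (1/3)π(h/3)²h = πh³/27
dV/dt = πh²/9 · 4
At h = 10: dV/dt = 400π/9 cm³/s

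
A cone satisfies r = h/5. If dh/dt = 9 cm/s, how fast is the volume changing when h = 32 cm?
9216π/25 cm³/s

V = (1/3)π(h/5)²h = πh³/75
dV/dt = πh²/25 · 9
At h = 32: dV/dt = 9216π/25 cm³/s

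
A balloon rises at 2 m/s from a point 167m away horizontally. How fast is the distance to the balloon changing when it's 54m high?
108√30805/30805 ≈ 0.6153 m/s

z² = 167² + y²
z = √(167² + 54²) = √30805
dz/dt = y/z · dy/dt = 54/√30805 · 2 = 108√30805/30805 ≈ 0.6153 m/s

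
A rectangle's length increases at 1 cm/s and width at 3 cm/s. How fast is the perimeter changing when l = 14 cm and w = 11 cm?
8 cm/s

P = 2(l + w)
dP/dt = 2(dl/dt + dw/dt) = 2(1 + 3) = 8 cm/s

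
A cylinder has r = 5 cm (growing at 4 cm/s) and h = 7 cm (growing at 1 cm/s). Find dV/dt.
305π cm³/s

V = πr²h
dV/dt = 2πrh·dr/dt + πr²·dh/dt
= 2π(5)(7)(4) + π(5)²(1)
= 305π cm³/s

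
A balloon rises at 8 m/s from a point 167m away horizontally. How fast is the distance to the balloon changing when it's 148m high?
1184√49793/49793 ≈ 5.306 m/s

z² = 167² + y²
z = √(167² + 148²) = √49793
dz/dt = y/z · dy/dt = 148/√49793 · 8 = 1184√49793/49793 ≈ 5.306 m/s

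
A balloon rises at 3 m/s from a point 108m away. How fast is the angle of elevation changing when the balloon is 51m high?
0.022713 rad/s

tan(θ) = y/108
sec²(θ) · dθ/dt = (1/108) · dy/dt
dθ/dt = cos²(θ)/108 · 3 = 108/(108² + 51²) · 3
dθ/dt = 0.022713 rad/s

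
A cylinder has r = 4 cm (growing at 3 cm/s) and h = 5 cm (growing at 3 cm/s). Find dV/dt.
168π cm³/s

V = πr²h
dV/dt = 2πrh·dr/dt + πr²·dh/dt
= 2π(4)(5)(3) + π(4)²(3)
= 168π cm³/s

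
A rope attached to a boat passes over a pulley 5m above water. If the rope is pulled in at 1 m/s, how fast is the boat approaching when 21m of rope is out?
21√26/104 ≈ 1.03 m/s

rope² = x² + 5²
x = √(21² - 5²) = 4√26
dx/dt = (rope/x) · d(rope)/dt = (21/(4√26)) · (-1) = -21√26/104 m/s
The boat approaches at 21√26/104 ≈ 1.03 m/s.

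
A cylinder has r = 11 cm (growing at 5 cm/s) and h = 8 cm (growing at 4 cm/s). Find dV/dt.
1364π cm³/s

V = πr²h
dV/dt = 2πrh·dr/dt + πr²·dh/dt
= 2π(11)(8)(5) + π(11)²(4)
= 1364π cm³/s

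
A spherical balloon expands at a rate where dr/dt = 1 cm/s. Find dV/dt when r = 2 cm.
16π cm³/s

V = (4/3)πr³
dV/dt = dV/dr · dr/dt = 4πr² · 1
At r = 2: dV/dt = 16π cm³/s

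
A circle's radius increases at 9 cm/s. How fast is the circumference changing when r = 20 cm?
18π cm/s

C = 2πr
dC/dt = 2π · dr/dt = 2π · 9 = 18π cm/s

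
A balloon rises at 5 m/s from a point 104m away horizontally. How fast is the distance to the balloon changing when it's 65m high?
25√89/89 ≈ 2.65 m/s

z² = 104² + y²
z = √(104² + 65²) = 13√89
dz/dt = y/z · dy/dt = 65/(13√89) · 5 = 25√89/89 ≈ 2.65 m/s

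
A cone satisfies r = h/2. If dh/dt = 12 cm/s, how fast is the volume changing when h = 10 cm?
300π cm³/s

V = (1/3)π(h/2)²h = πh³/12
dV/dt = πh²/4 · 12
At h = 10: dV/dt = 300π cm³/s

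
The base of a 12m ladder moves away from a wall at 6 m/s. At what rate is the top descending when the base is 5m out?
30√119/119 ≈ 2.75 m/s

x² + y² = 12²
2x·dx/dt + 2y·dy/dt = 0
dy/dt = -x/y · dx/dt = -5/√119 · 6 = -30√119/119 m/s
The top is descending at 30√119/119 ≈ 2.75 m/s.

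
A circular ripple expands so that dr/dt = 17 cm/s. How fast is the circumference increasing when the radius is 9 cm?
34π cm/s

C = 2πr
dC/dt = 2π · dr/dt = 2π · 17 = 34π cm/s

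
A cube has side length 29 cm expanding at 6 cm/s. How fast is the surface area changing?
2088 cm²/s

A = 6s²
dA/dt = 12s · ds/dt = 12·29·6 = 2088 cm²/s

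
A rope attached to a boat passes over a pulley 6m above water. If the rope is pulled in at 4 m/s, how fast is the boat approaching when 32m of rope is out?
64√247/247 ≈ 4.072 m/s

rope² = x² + 6²
x = √(32² - 6²) = 2√247
dx/dt = (rope/x) · d(rope)/dt = (32/(2√247)) · (-4) = -64√247/247 m/s
The boat approaches at 64√247/247 ≈ 4.072 m/s.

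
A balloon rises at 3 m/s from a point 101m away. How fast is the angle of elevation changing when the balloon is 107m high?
0.013995 rad/s

tan(θ) = y/101
sec²(θ) · dθ/dt = (1/101) · dy/dt
dθ/dt = cos²(θ)/101 · 3 = 101/(101² + 107²) · 3
dθ/dt = 0.013995 rad/s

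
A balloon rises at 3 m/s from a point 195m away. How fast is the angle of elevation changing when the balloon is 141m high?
0.010103 rad/s

tan(θ) = y/195
sec²(θ) · dθ/dt = (1/195) · dy/dt
dθ/dt = cos²(θ)/195 · 3 = 195/(195² + 141²) · 3
dθ/dt = 0.010103 rad/s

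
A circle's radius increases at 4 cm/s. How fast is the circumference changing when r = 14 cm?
8π cm/s

C = 2πr
dC/dt = 2π · dr/dt = 2π · 4 = 8π cm/s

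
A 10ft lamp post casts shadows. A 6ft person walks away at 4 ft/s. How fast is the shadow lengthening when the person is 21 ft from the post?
6 ft/s

By similar triangles: 10/(x+s) = 6/s
Solving: s = 6x/4
ds/dt = 6/4 · dx/dt = 3/2 · 4 = 6 ft/s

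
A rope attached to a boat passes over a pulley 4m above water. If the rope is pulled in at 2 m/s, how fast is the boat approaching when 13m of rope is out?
26√17/51 ≈ 2.102 m/s

rope² = x² + 4²
x = √(13² - 4²) = 3√17
dx/dt = (rope/x) · d(rope)/dt = (13/(3√17)) · (-2) = -26√17/51 m/s
The boat approaches at 26√17/51 ≈ 2.102 m/s.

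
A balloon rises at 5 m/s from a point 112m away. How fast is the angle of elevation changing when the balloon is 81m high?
0.029312 rad/s

tan(θ) = y/112
sec²(θ) · dθ/dt = (1/112) · dy/dt
dθ/dt = cos²(θ)/112 · 5 = 112/(112² + 81²) · 5
dθ/dt = 0.029312 rad/s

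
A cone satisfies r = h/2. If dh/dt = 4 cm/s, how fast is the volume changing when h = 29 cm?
841π cm³/s

V = (1/3)π(h/2)²h = πh³/12
dV/dt = πh²/4 · 4
At h = 29: dV/dt = 841π cm³/s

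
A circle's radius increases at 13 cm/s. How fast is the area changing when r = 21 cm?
546π cm²/s

A = πr²
dA/dt = 2πr · dr/dt = 2π(21)(13) = 546π cm²/s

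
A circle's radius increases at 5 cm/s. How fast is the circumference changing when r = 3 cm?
10π cm/s

C = 2πr
dC/dt = 2π · dr/dt = 2π · 5 = 10π cm/s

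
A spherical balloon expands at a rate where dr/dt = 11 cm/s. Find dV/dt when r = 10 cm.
4400π cm³/s

V = (4/3)πr³
dV/dt = dV/dr · dr/dt = 4πr² · 11
At r = 10: dV/dt = 4400π cm³/s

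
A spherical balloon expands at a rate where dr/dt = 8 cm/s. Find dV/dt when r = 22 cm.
15488π cm³/s

V = (4/3)πr³
dV/dt = dV/dr · dr/dt = 4πr² · 8
At r = 22: dV/dt = 15488π cm³/s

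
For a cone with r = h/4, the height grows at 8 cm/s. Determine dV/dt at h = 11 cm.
121π/2 cm³/s

V = (1/3)π(h/4)²h = πh³/48
dV/dt = πh²/16 · 8
At h = 11: dV/dt = 121π/2 cm³/s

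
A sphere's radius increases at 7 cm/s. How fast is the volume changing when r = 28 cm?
21952π cm³/s

V = (4/3)πr³
dV/dt = dV/dr · dr/dt = 4πr² · 7
At r = 28: dV/dt = 21952π cm³/s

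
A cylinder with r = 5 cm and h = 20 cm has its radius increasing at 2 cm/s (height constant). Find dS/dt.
120π cm²/s

S = 2πrh + 2πr² (lateral + bases)
dS/dt = (2πh + 4πr)·dr/dt = (2π·20 + 4π·5)·2
= 120π cm²/s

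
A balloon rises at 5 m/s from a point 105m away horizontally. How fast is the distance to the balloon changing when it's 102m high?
170√2381/2381 ≈ 3.484 m/s

z² = 105² + y²
z = √(105² + 102²) = 3√2381
dz/dt = y/z · dy/dt = 102/(3√2381) · 5 = 170√2381/2381 ≈ 3.484 m/s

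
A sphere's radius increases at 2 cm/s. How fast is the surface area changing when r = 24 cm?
384π cm²/s

S = 4πr²
dS/dt = dS/dr · dr/dt = 8πr · 2
At r = 24: dS/dt = 384π cm²/s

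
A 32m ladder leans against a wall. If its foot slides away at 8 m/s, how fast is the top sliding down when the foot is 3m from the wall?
24√1015/1015 ≈ 0.7533 m/s

x² + y² = 32²
2x·dx/dt + 2y·dy/dt = 0
dy/dt = -x/y · dx/dt = -3/√1015 · 8 = -24√1015/1015 m/s
The top is descending at 24√1015/1015 ≈ 0.7533 m/s.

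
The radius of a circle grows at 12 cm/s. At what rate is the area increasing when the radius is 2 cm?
48π cm²/s

A = πr²
dA/dt = 2πr · dr/dt = 2π(2)(12) = 48π cm²/s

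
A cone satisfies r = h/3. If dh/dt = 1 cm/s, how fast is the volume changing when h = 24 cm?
64π cm³/s

V = (1/3)π(h/3)²h = πh³/27
dV/dt = πh²/9 · 1
At h = 24: dV/dt = 64π cm³/s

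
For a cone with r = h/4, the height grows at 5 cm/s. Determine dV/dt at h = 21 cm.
2205π/16 cm³/s

V = (1/3)π(h/4)²h = πh³/48
dV/dt = πh²/16 · 5
At h = 21: dV/dt = 2205π/16 cm³/s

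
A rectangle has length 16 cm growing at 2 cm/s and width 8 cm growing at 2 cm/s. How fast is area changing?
48 cm²/s

A = lw
dA/dt = w·dl/dt + l·dw/dt = 8·2 + 16·2 = 48 cm²/s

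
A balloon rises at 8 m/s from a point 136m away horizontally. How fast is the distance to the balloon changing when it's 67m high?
536√22985/22985 ≈ 3.535 m/s

z² = 136² + y²
z = √(136² + 67²) = √22985
dz/dt = y/z · dy/dt = 67/√22985 · 8 = 536√22985/22985 ≈ 3.535 m/s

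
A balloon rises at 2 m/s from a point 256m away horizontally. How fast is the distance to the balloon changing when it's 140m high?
70√5321/5321 ≈ 0.9596 m/s

z² = 256² + y²
z = √(256² + 140²) = 4√5321
dz/dt = y/z · dy/dt = 140/(4√5321) · 2 = 70√5321/5321 ≈ 0.9596 m/s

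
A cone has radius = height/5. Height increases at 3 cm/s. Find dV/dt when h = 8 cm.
192π/25 cm³/s

V = (1/3)π(h/5)²h = πh³/75
dV/dt = πh²/25 · 3
At h = 8: dV/dt = 192π/25 cm³/s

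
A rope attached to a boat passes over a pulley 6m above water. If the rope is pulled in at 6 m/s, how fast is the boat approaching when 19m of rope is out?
114√13/65 ≈ 6.324 m/s

rope² = x² + 6²
x = √(19² - 6²) = 5√13
dx/dt = (rope/x) · d(rope)/dt = (19/(5√13)) · (-6) = -114√13/65 m/s
The boat approaches at 114√13/65 ≈ 6.324 m/s.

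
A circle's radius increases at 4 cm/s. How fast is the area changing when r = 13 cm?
104π cm²/s

A = πr²
dA/dt = 2πr · dr/dt = 2π(13)(4) = 104π cm²/s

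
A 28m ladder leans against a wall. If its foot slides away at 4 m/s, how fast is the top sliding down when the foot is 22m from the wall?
44√3/15 ≈ 5.081 m/s

x² + y² = 28²
2x·dx/dt + 2y·dy/dt = 0
dy/dt = -x/y · dx/dt = -22/(10√3) · 4 = -44√3/15 m/s
The top is descending at 44√3/15 ≈ 5.081 m/s.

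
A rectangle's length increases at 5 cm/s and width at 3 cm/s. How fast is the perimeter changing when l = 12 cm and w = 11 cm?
16 cm/s

P = 2(l + w)
dP/dt = 2(dl/dt + dw/dt) = 2(5 + 3) = 16 cm/s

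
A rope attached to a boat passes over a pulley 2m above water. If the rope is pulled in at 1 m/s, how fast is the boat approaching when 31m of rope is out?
31√957/957 ≈ 1.002 m/s

rope² = x² + 2²
x = √(31² - 2²) = √957
dx/dt = (rope/x) · d(rope)/dt = (31/√957) · (-1) = -31√957/957 m/s
The boat approaches at 31√957/957 ≈ 1.002 m/s.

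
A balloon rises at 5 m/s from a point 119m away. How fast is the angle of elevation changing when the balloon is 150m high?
0.01623 rad/s

tan(θ) = y/119
sec²(θ) · dθ/dt = (1/119) · dy/dt
dθ/dt = cos²(θ)/119 · 5 = 119/(119² + 150²) · 5
dθ/dt = 0.01623 rad/s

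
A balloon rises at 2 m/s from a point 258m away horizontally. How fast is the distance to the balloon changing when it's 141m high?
94√9605/9605 ≈ 0.9591 m/s

z² = 258² + y²
z = √(258² + 141²) = 3√9605
dz/dt = y/z · dy/dt = 141/(3√9605) · 2 = 94√9605/9605 ≈ 0.9591 m/s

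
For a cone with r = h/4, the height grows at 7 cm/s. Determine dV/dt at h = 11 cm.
847π/16 cm³/s

V = (1/3)π(h/4)²h = πh³/48
dV/dt = πh²/16 · 7
At h = 11: dV/dt = 847π/16 cm³/s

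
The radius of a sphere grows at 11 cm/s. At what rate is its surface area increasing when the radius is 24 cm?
2112π cm²/s

S = 4πr²
dS/dt = dS/dr · dr/dt = 8πr · 11
At r = 24: dS/dt = 2112π cm²/s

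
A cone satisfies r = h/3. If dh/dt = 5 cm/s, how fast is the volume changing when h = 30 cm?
500π cm³/s

V = (1/3)π(h/3)²h = πh³/27
dV/dt = πh²/9 · 5
At h = 30: dV/dt = 500π cm³/s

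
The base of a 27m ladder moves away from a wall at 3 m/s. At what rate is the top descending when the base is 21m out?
21√2/8 ≈ 3.712 m/s

x² + y² = 27²
2x·dx/dt + 2y·dy/dt = 0
dy/dt = -x/y · dx/dt = -21/(12√2) · 3 = -21√2/8 m/s
The top is descending at 21√2/8 ≈ 3.712 m/s.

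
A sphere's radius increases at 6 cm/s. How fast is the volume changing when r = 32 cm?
24576π cm³/s

V = (4/3)πr³
dV/dt = dV/dr · dr/dt = 4πr² · 6
At r = 32: dV/dt = 24576π cm³/s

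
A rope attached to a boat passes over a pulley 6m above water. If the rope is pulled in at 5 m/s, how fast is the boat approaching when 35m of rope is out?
175√1189/1189 ≈ 5.075 m/s

rope² = x² + 6²
x = √(35² - 6²) = √1189
dx/dt = (rope/x) · d(rope)/dt = (35/√1189) · (-5) = -175√1189/1189 m/s
The boat approaches at 175√1189/1189 ≈ 5.075 m/s.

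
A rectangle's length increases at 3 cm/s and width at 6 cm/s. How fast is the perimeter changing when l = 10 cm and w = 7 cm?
18 cm/s

P = 2(l + w)
dP/dt = 2(dl/dt + dw/dt) = 2(3 + 6) = 18 cm/s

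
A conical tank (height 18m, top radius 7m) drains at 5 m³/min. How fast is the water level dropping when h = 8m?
405/(784π) ≈ 0.1644 m/min

r/h = 7/18, so r = (7/18)h
V = (1/3)πr²h = (1/3)π((7/18)h)²h = (49/972)πh³
dV/dh = (49/324)πh²
dh/dt = (dV/dt)/(dV/dh) = -5/((49/324)π·8²) = -405/(784π) m/min
The level is dropping at 405/(784π) ≈ 0.1644 m/min.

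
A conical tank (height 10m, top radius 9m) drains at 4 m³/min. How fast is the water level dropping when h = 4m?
25/(81π) ≈ 0.09824 m/min

r/h = 9/10, so r = (9/10)h
V = (1/3)πr²h = (1/3)π((9/10)h)²h = (27/100)πh³
dV/dh = (81/100)πh²
dh/dt = (dV/dt)/(dV/dh) = -4/((81/100)π·4²) = -25/(81π) m/min
The level is dropping at 25/(81π) ≈ 0.09824 m/min.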